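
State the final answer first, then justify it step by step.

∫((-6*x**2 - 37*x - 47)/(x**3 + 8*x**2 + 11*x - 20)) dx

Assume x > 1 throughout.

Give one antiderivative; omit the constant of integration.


The answer is -3*log(x - 1) - log(x + 4) - 2*log(x + 5).
Step 1. Decompose ∫((-6*x**2 - 37*x - 47)/(x**3 + 8*x**2 + 11*x - 20)) dx by partial fractions, (-6*x**2 - 37*x - 47)/(x**3 + 8*x**2 + 11*x - 20) = -2/(x + 5) - 1/(x + 4) - 3/(x - 1): now ∫(-3/(x - 1)) dx + ∫(-1/(x + 4)) dx + ∫(-2/(x + 5)) dx.
Step 2. Evaluate the standard form [assuming x > -4]: now -log(x + 4) + ∫(-3/(x - 1)) dx + ∫(-2/(x + 5)) dx.
Step 3. Evaluate the standard form [assuming x > -5]: now -log(x + 4) - 2*log(x + 5) + ∫(-3/(x - 1)) dx.
Step 4. Evaluate the standard form [assuming x > 1]: now -3*log(x - 1) - log(x + 4) - 2*log(x + 5).
Answer: -3*log(x - 1) - log(x + 4) - 2*log(x + 5).


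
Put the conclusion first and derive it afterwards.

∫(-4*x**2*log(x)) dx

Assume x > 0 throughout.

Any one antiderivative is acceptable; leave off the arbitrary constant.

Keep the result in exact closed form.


The answer is -4*x**3*log(x)/3 + 4*x**3/9.
Step 1. Integrate ∫(-4*x**2*log(x)) dx by parts with u = log(x), dv = (-4*x**2) dx, so v = -4*x**3/3 [assuming x > 0]: now -4*x**3*log(x)/3 + ∫(4*x**2/3) dx.
Step 2. Evaluate the standard form: now -4*x**3*log(x)/3 + 4*x**3/9.
Answer: -4*x**3*log(x)/3 + 4*x**3/9.


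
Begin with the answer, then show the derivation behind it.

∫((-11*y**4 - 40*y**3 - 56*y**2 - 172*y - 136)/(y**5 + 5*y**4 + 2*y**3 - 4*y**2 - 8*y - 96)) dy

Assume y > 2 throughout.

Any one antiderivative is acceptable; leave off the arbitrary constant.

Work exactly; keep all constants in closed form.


The answer is -5*log(y - 2) - log(y + 3) - 5*log(y + 4) + atan(y/2).
Step 1. Decompose ∫((-11*y**4 - 40*y**3 - 56*y**2 - 172*y - 136)/(y**5 + 5*y**4 + 2*y**3 - 4*y**2 - 8*y - 96)) dy by partial fractions, (-11*y**4 - 40*y**3 - 56*y**2 - 172*y - 136)/(y**5 + 5*y**4 + 2*y**3 - 4*y**2 - 8*y - 96) = 2/(y**2 + 4) - 5/(y + 4) - 1/(y + 3) - 5/(y - 2): now ∫(-5/(y - 2)) dy + ∫(-1/(y + 3)) dy + ∫(-5/(y + 4)) dy + ∫(2/(y**2 + 4)) dy.
Step 2. Evaluate the standard form [assuming y > -3]: now -log(y + 3) + ∫(-5/(y - 2)) dy + ∫(-5/(y + 4)) dy + ∫(2/(y**2 + 4)) dy.
Step 3. Evaluate the standard form [assuming y > -4]: now -log(y + 3) - 5*log(y + 4) + ∫(-5/(y - 2)) dy + ∫(2/(y**2 + 4)) dy.
Step 4. Evaluate the standard form [assuming y > 2]: now -5*log(y - 2) - log(y + 3) - 5*log(y + 4) + ∫(2/(y**2 + 4)) dy.
Step 5. Evaluate the standard form: now -5*log(y - 2) - log(y + 3) - 5*log(y + 4) + atan(y/2).
Answer: -5*log(y - 2) - log(y + 3) - 5*log(y + 4) + atan(y/2).


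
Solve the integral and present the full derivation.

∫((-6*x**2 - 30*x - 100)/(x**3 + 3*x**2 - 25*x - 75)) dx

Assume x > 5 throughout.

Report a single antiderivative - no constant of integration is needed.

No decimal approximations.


Step 1. Decompose ∫((-6*x**2 - 30*x - 100)/(x**3 + 3*x**2 - 25*x - 75)) dx by partial fractions, (-6*x**2 - 30*x - 100)/(x**3 + 3*x**2 - 25*x - 75) = -5/(x + 5) + 4/(x + 3) - 5/(x - 5): now ∫(-5/(x - 5)) dx + ∫(4/(x + 3)) dx + ∫(-5/(x + 5)) dx.
Step 2. Evaluate the standard form [assuming x > 5]: now -5*log(x - 5) + ∫(4/(x + 3)) dx + ∫(-5/(x + 5)) dx.
Step 3. Evaluate the standard form [assuming x > -5]: now -5*log(x - 5) - 5*log(x + 5) + ∫(4/(x + 3)) dx.
Step 4. Evaluate the standard form [assuming x > -3]: now -5*log(x - 5) + 4*log(x + 3) - 5*log(x + 5).
Answer: -5*log(x - 5) + 4*log(x + 3) - 5*log(x + 5).


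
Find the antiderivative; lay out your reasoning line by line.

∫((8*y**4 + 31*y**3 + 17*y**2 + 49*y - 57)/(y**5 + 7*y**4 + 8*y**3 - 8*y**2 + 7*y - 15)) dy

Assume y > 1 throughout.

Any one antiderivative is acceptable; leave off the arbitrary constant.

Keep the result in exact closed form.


Step 1. Decompose ∫((8*y**4 + 31*y**3 + 17*y**2 + 49*y - 57)/(y**5 + 7*y**4 + 8*y**3 - 8*y**2 + 7*y - 15)) dy by partial fractions, (8*y**4 + 31*y**3 + 17*y**2 + 49*y - 57)/(y**5 + 7*y**4 + 8*y**3 - 8*y**2 + 7*y - 15) = 3/(y**2 + 1) + 4/(y + 5) + 3/(y + 3) + 1/(y - 1): now ∫(1/(y - 1)) dy + ∫(3/(y + 3)) dy + ∫(4/(y + 5)) dy + ∫(3/(y**2 + 1)) dy.
Step 2. Evaluate the standard form [assuming y > -3]: now 3*log(y + 3) + ∫(1/(y - 1)) dy + ∫(4/(y + 5)) dy + ∫(3/(y**2 + 1)) dy.
Step 3. Evaluate the standard form [assuming y > 1]: now log(y - 1) + 3*log(y + 3) + ∫(4/(y + 5)) dy + ∫(3/(y**2 + 1)) dy.
Step 4. Evaluate the standard form [assuming y > -5]: now log(y - 1) + 3*log(y + 3) + 4*log(y + 5) + ∫(3/(y**2 + 1)) dy.
Step 5. Evaluate the standard form: now log(y - 1) + 3*log(y + 3) + 4*log(y + 5) + 3*atan(y).
Answer: log(y - 1) + 3*log(y + 3) + 4*log(y + 5) + 3*atan(y).


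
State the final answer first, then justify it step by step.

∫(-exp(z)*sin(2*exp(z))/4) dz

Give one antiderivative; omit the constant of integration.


The answer is cos(2*exp(z))/8.
Step 1. Substitute u = exp(z), turning ∫(-exp(z)*sin(2*exp(z))/4) dz into ∫(-sin(2*u)/4) du: now ∫(-sin(2*u)/4) du.
Step 2. Evaluate the standard form: now cos(2*u)/8.
Step 3. Substitute back u = exp(z): now cos(2*exp(z))/8.
Answer: cos(2*exp(z))/8.


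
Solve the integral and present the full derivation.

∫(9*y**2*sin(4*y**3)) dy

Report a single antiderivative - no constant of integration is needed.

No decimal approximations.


Step 1. Substitute u = y**3, turning ∫(9*y**2*sin(4*y**3)) dy into ∫(3*sin(4*u)) du: now ∫(3*sin(4*u)) du.
Step 2. Evaluate the standard form: now -3*cos(4*u)/4.
Step 3. Substitute back u = y**3: now -3*cos(4*y**3)/4.
Answer: -3*cos(4*y**3)/4.


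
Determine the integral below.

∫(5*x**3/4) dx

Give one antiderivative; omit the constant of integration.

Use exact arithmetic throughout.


Answer: 5*x**4/16.


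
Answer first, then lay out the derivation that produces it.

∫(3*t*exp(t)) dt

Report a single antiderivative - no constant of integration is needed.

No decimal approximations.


The answer is 3*t*exp(t) - 3*exp(t).
Step 1. Integrate ∫(3*t*exp(t)) dt by parts with u = t, dv = (3*exp(t)) dt, so v = 3*exp(t): now 3*t*exp(t) + ∫(-3*exp(t)) dt.
Step 2. Evaluate the standard form: now 3*t*exp(t) - 3*exp(t).
Answer: 3*t*exp(t) - 3*exp(t).


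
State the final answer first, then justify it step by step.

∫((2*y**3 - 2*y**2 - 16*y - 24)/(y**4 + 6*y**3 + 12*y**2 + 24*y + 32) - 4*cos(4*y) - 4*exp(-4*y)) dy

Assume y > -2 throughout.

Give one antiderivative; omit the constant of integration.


The answer is -log(y + 2) + 3*log(y + 4) - sin(4*y) - 2*atan(y/2) + exp(-4*y).
Step 1. Rewrite: now ∫((2*y**3 - 2*y**2 - 16*y - 24)/(y**4 + 6*y**3 + 12*y**2 + 24*y + 32)) dy + ∫(-4*exp(-4*y)) dy + ∫(-4*cos(4*y)) dy.
Step 2. Evaluate the standard form: now ∫((2*y**3 - 2*y**2 - 16*y - 24)/(y**4 + 6*y**3 + 12*y**2 + 24*y + 32)) dy + ∫(-4*cos(4*y)) dy + exp(-4*y).
Step 3. Decompose ∫((2*y**3 - 2*y**2 - 16*y - 24)/(y**4 + 6*y**3 + 12*y**2 + 24*y + 32)) dy by partial fractions, (2*y**3 - 2*y**2 - 16*y - 24)/(y**4 + 6*y**3 + 12*y**2 + 24*y + 32) = -4/(y**2 + 4) + 3/(y + 4) - 1/(y + 2): now ∫(-1/(y + 2)) dy + ∫(3/(y + 4)) dy + ∫(-4/(y**2 + 4)) dy + ∫(-4*cos(4*y)) dy + exp(-4*y).
Step 4. Evaluate the standard form [assuming y > -4]: now 3*log(y + 4) + ∫(-1/(y + 2)) dy + ∫(-4/(y**2 + 4)) dy + ∫(-4*cos(4*y)) dy + exp(-4*y).
Step 5. Evaluate the standard form [assuming y > -2]: now -log(y + 2) + 3*log(y + 4) + ∫(-4/(y**2 + 4)) dy + ∫(-4*cos(4*y)) dy + exp(-4*y).
Step 6. Evaluate the standard form: now -log(y + 2) + 3*log(y + 4) - 2*atan(y/2) + ∫(-4*cos(4*y)) dy + exp(-4*y).
Step 7. Evaluate the standard form: now -log(y + 2) + 3*log(y + 4) - sin(4*y) - 2*atan(y/2) + exp(-4*y).
Answer: -log(y + 2) + 3*log(y + 4) - sin(4*y) - 2*atan(y/2) + exp(-4*y).


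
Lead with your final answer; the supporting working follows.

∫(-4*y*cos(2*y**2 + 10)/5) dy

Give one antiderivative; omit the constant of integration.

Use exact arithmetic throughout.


The answer is -sin(2*y**2 + 10)/5.
Step 1. Substitute u = y**2 + 5, turning ∫(-4*y*cos(2*y**2 + 10)/5) dy into ∫(-2*cos(2*u)/5) du: now ∫(-2*cos(2*u)/5) du.
Step 2. Evaluate the standard form: now -sin(2*u)/5.
Step 3. Substitute back u = y**2 + 5: now -sin(2*y**2 + 10)/5.
Answer: -sin(2*y**2 + 10)/5.


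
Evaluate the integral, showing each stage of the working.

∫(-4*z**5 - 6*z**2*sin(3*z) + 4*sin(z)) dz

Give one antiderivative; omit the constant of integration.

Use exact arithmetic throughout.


Step 1. Rewrite: now ∫(-4*z**5) dz + ∫(-6*z**2*sin(3*z)) dz + ∫(4*sin(z)) dz.
Step 2. Evaluate the standard form: now -4*cos(z) + ∫(-4*z**5) dz + ∫(-6*z**2*sin(3*z)) dz.
Step 3. Evaluate the standard form: now -2*z**6/3 - 4*cos(z) + ∫(-6*z**2*sin(3*z)) dz.
Step 4. Integrate ∫(-6*z**2*sin(3*z)) dz by parts with u = z**2, dv = (-6*sin(3*z)) dz, so v = 2*cos(3*z): now -2*z**6/3 + 2*z**2*cos(3*z) - 4*cos(z) + ∫(-4*z*cos(3*z)) dz.
Step 5. Integrate ∫(-4*z*cos(3*z)) dz by parts with u = z, dv = (-4*cos(3*z)) dz, so v = -4*sin(3*z)/3: now -2*z**6/3 + 2*z**2*cos(3*z) - 4*z*sin(3*z)/3 - 4*cos(z) + ∫(4*sin(3*z)/3) dz.
Step 6. Evaluate the standard form: now -2*z**6/3 + 2*z**2*cos(3*z) - 4*z*sin(3*z)/3 - 4*cos(z) - 4*cos(3*z)/9.
Answer: -2*z**6/3 + 2*z**2*cos(3*z) - 4*z*sin(3*z)/3 - 4*cos(z) - 4*cos(3*z)/9.


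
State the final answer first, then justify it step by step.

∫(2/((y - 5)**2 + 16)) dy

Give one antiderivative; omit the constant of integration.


The answer is atan(y/4 - 5/4)/2.
Step 1. Substitute u = y - 5, turning ∫(2/((y - 5)**2 + 16)) dy into ∫(2/(u**2 + 16)) du: now ∫(2/(u**2 + 16)) du.
Step 2. Evaluate the standard form: now atan(u/4)/2.
Step 3. Substitute back u = y - 5: now atan(y/4 - 5/4)/2.
Answer: atan(y/4 - 5/4)/2.


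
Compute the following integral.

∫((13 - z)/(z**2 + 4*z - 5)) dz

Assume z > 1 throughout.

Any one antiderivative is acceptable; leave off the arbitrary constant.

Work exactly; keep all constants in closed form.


Answer: 2*log(z - 1) - 3*log(z + 5).


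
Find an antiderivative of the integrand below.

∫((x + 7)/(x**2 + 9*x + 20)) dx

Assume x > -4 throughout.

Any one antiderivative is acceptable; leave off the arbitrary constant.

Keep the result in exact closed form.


Answer: 3*log(x + 4) - 2*log(x + 5).


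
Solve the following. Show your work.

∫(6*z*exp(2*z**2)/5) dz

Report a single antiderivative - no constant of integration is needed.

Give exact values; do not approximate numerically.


Step 1. Substitute u = z**2, turning ∫(6*z*exp(2*z**2)/5) dz into ∫(3*exp(2*u)/5) du: now ∫(3*exp(2*u)/5) du.
Step 2. Evaluate the standard form: now 3*exp(2*u)/10.
Step 3. Substitute back u = z**2: now 3*exp(2*z**2)/10.
Answer: 3*exp(2*z**2)/10.


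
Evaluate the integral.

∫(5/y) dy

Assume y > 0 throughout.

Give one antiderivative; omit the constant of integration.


Answer: 5*log(y).


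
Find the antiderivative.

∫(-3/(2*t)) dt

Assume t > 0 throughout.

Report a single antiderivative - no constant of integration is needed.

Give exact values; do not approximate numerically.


Answer: -3*log(t)/2.


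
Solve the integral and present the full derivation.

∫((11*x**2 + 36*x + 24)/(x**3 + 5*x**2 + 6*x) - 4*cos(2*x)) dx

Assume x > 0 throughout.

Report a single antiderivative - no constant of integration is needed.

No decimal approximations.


Step 1. Rewrite: now ∫((11*x**2 + 36*x + 24)/(x**3 + 5*x**2 + 6*x)) dx + ∫(-4*cos(2*x)) dx.
Step 2. Decompose ∫((11*x**2 + 36*x + 24)/(x**3 + 5*x**2 + 6*x)) dx by partial fractions, (11*x**2 + 36*x + 24)/(x**3 + 5*x**2 + 6*x) = 5/(x + 3) + 2/(x + 2) + 4/x: now ∫(4/x) dx + ∫(2/(x + 2)) dx + ∫(5/(x + 3)) dx + ∫(-4*cos(2*x)) dx.
Step 3. Evaluate the standard form [assuming x > 0]: now 4*log(x) + ∫(2/(x + 2)) dx + ∫(5/(x + 3)) dx + ∫(-4*cos(2*x)) dx.
Step 4. Evaluate the standard form [assuming x > -3]: now 4*log(x) + 5*log(x + 3) + ∫(2/(x + 2)) dx + ∫(-4*cos(2*x)) dx.
Step 5. Evaluate the standard form [assuming x > -2]: now 4*log(x) + 2*log(x + 2) + 5*log(x + 3) + ∫(-4*cos(2*x)) dx.
Step 6. Evaluate the standard form: now 4*log(x) + 2*log(x + 2) + 5*log(x + 3) - 2*sin(2*x).
Answer: 4*log(x) + 2*log(x + 2) + 5*log(x + 3) - 2*sin(2*x).


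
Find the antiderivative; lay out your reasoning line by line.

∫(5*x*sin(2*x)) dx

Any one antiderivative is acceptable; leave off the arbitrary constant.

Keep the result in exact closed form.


Step 1. Integrate ∫(5*x*sin(2*x)) dx by parts with u = x, dv = (5*sin(2*x)) dx, so v = -5*cos(2*x)/2: now -5*x*cos(2*x)/2 + ∫(5*cos(2*x)/2) dx.
Step 2. Evaluate the standard form: now -5*x*cos(2*x)/2 + 5*sin(2*x)/4.
Answer: -5*x*cos(2*x)/2 + 5*sin(2*x)/4.


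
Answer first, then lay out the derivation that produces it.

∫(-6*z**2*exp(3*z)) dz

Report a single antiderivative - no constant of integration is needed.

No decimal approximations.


The answer is -2*z**2*exp(3*z) + 4*z*exp(3*z)/3 - 4*exp(3*z)/9.
Step 1. Integrate ∫(-6*z**2*exp(3*z)) dz by parts with u = z**2, dv = (-6*exp(3*z)) dz, so v = -2*exp(3*z): now -2*z**2*exp(3*z) + ∫(4*z*exp(3*z)) dz.
Step 2. Integrate ∫(4*z*exp(3*z)) dz by parts with u = z, dv = (4*exp(3*z)) dz, so v = 4*exp(3*z)/3: now -2*z**2*exp(3*z) + 4*z*exp(3*z)/3 + ∫(-4*exp(3*z)/3) dz.
Step 3. Evaluate the standard form: now -2*z**2*exp(3*z) + 4*z*exp(3*z)/3 - 4*exp(3*z)/9.
Answer: -2*z**2*exp(3*z) + 4*z*exp(3*z)/3 - 4*exp(3*z)/9.


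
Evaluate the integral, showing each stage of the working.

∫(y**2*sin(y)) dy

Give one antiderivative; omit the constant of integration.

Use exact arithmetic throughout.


Step 1. Integrate ∫(y**2*sin(y)) dy by parts with u = y**2, dv = (sin(y)) dy, so v = -cos(y): now -y**2*cos(y) + ∫(2*y*cos(y)) dy.
Step 2. Integrate ∫(2*y*cos(y)) dy by parts with u = y, dv = (2*cos(y)) dy, so v = 2*sin(y): now -y**2*cos(y) + 2*y*sin(y) + ∫(-2*sin(y)) dy.
Step 3. Evaluate the standard form: now -y**2*cos(y) + 2*y*sin(y) + 2*cos(y).
Answer: -y**2*cos(y) + 2*y*sin(y) + 2*cos(y).


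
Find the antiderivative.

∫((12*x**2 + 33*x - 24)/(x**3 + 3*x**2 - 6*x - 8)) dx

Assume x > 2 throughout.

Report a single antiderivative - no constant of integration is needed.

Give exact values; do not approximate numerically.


Answer: 5*log(x - 2) + 5*log(x + 1) + 2*log(x + 4).


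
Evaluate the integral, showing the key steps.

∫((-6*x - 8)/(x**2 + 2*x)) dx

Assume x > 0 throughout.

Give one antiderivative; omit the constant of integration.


Step 1. Decompose ∫((-6*x - 8)/(x**2 + 2*x)) dx by partial fractions, (-6*x - 8)/(x**2 + 2*x) = -2/(x + 2) - 4/x: now ∫(-4/x) dx + ∫(-2/(x + 2)) dx.
Step 2. Evaluate the standard form [assuming x > -2]: now -2*log(x + 2) + ∫(-4/x) dx.
Step 3. Evaluate the standard form [assuming x > 0]: now -4*log(x) - 2*log(x + 2).
Answer: -4*log(x) - 2*log(x + 2).


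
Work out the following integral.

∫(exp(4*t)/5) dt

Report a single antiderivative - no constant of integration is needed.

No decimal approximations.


Answer: exp(4*t)/20.


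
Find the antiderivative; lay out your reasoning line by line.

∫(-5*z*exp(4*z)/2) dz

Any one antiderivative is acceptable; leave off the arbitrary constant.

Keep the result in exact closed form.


Step 1. Integrate ∫(-5*z*exp(4*z)/2) dz by parts with u = z, dv = (-5*exp(4*z)/2) dz, so v = -5*exp(4*z)/8: now -5*z*exp(4*z)/8 + ∫(5*exp(4*z)/8) dz.
Step 2. Evaluate the standard form: now -5*z*exp(4*z)/8 + 5*exp(4*z)/32.
Answer: -5*z*exp(4*z)/8 + 5*exp(4*z)/32.


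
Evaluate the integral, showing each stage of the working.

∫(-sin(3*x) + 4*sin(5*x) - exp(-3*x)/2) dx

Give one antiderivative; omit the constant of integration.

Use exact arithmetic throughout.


Step 1. Rewrite: now ∫(-exp(-3*x)/2) dx + ∫(-sin(3*x)) dx + ∫(4*sin(5*x)) dx.
Step 2. Evaluate the standard form: now cos(3*x)/3 + ∫(-exp(-3*x)/2) dx + ∫(4*sin(5*x)) dx.
Step 3. Evaluate the standard form: now cos(3*x)/3 - 4*cos(5*x)/5 + ∫(-exp(-3*x)/2) dx.
Step 4. Evaluate the standard form: now cos(3*x)/3 - 4*cos(5*x)/5 + exp(-3*x)/6.
Answer: cos(3*x)/3 - 4*cos(5*x)/5 + exp(-3*x)/6.


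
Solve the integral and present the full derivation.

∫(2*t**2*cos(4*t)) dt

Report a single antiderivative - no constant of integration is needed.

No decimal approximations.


Step 1. Integrate ∫(2*t**2*cos(4*t)) dt by parts with u = t**2, dv = (2*cos(4*t)) dt, so v = sin(4*t)/2: now t**2*sin(4*t)/2 + ∫(-t*sin(4*t)) dt.
Step 2. Integrate ∫(-t*sin(4*t)) dt by parts with u = t, dv = (-sin(4*t)) dt, so v = cos(4*t)/4: now t**2*sin(4*t)/2 + t*cos(4*t)/4 + ∫(-cos(4*t)/4) dt.
Step 3. Evaluate the standard form: now t**2*sin(4*t)/2 + t*cos(4*t)/4 - sin(4*t)/16.
Answer: t**2*sin(4*t)/2 + t*cos(4*t)/4 - sin(4*t)/16.


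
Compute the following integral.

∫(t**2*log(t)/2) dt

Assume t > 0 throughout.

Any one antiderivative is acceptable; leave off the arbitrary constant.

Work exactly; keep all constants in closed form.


Answer: t**3*log(t)/6 - t**3/18.


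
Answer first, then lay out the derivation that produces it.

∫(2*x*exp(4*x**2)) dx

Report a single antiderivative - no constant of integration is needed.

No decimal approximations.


The answer is exp(4*x**2)/4.
Step 1. Substitute u = x**2, turning ∫(2*x*exp(4*x**2)) dx into ∫(exp(4*u)) du: now ∫(exp(4*u)) du.
Step 2. Evaluate the standard form: now exp(4*u)/4.
Step 3. Substitute back u = x**2: now exp(4*x**2)/4.
Answer: exp(4*x**2)/4.


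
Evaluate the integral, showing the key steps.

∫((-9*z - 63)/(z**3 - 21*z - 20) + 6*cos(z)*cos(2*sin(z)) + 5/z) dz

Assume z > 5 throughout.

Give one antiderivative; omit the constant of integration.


Step 1. Rewrite: now ∫(5/z) dz + ∫((-9*z - 63)/(z**3 - 21*z - 20)) dz + ∫(6*cos(z)*cos(2*sin(z))) dz.
Step 2. Decompose ∫((-9*z - 63)/(z**3 - 21*z - 20)) dz by partial fractions, (-9*z - 63)/(z**3 - 21*z - 20) = -1/(z + 4) + 3/(z + 1) - 2/(z - 5): now ∫(5/z) dz + ∫(6*cos(z)*cos(2*sin(z))) dz + ∫(-2/(z - 5)) dz + ∫(3/(z + 1)) dz + ∫(-1/(z + 4)) dz.
Step 3. Evaluate the standard form [assuming z > 5]: now -2*log(z - 5) + ∫(5/z) dz + ∫(6*cos(z)*cos(2*sin(z))) dz + ∫(3/(z + 1)) dz + ∫(-1/(z + 4)) dz.
Step 4. Evaluate the standard form [assuming z > -1]: now -2*log(z - 5) + 3*log(z + 1) + ∫(5/z) dz + ∫(6*cos(z)*cos(2*sin(z))) dz + ∫(-1/(z + 4)) dz.
Step 5. Evaluate the standard form [assuming z > -4]: now -2*log(z - 5) + 3*log(z + 1) - log(z + 4) + ∫(5/z) dz + ∫(6*cos(z)*cos(2*sin(z))) dz.
Step 6. Evaluate the standard form [assuming z > 0]: now 5*log(z) - 2*log(z - 5) + 3*log(z + 1) - log(z + 4) + ∫(6*cos(z)*cos(2*sin(z))) dz.
Step 7. Substitute u = sin(z), turning ∫(6*cos(z)*cos(2*sin(z))) dz into ∫(6*cos(2*u)) du: now 5*log(z) - 2*log(z - 5) + 3*log(z + 1) - log(z + 4) + ∫(6*cos(2*u)) du.
Step 8. Evaluate the standard form: now 5*log(z) - 2*log(z - 5) + 3*log(z + 1) - log(z + 4) + 3*sin(2*u).
Step 9. Substitute back u = sin(z): now 5*log(z) - 2*log(z - 5) + 3*log(z + 1) - log(z + 4) + 3*sin(2*sin(z)).
Answer: 5*log(z) - 2*log(z - 5) + 3*log(z + 1) - log(z + 4) + 3*sin(2*sin(z)).


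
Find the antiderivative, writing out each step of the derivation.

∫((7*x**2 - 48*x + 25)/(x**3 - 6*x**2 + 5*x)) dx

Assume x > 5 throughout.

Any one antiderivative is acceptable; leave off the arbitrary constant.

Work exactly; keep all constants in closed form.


Step 1. Decompose ∫((7*x**2 - 48*x + 25)/(x**3 - 6*x**2 + 5*x)) dx by partial fractions, (7*x**2 - 48*x + 25)/(x**3 - 6*x**2 + 5*x) = 4/(x - 1) - 2/(x - 5) + 5/x: now ∫(5/x) dx + ∫(-2/(x - 5)) dx + ∫(4/(x - 1)) dx.
Step 2. Evaluate the standard form [assuming x > 0]: now 5*log(x) + ∫(-2/(x - 5)) dx + ∫(4/(x - 1)) dx.
Step 3. Evaluate the standard form [assuming x > 1]: now 5*log(x) + 4*log(x - 1) + ∫(-2/(x - 5)) dx.
Step 4. Evaluate the standard form [assuming x > 5]: now 5*log(x) - 2*log(x - 5) + 4*log(x - 1).
Answer: 5*log(x) - 2*log(x - 5) + 4*log(x - 1).


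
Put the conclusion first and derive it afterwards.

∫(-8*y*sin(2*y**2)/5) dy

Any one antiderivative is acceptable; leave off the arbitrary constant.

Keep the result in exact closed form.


The answer is 2*cos(2*y**2)/5.
Step 1. Substitute u = y**2, turning ∫(-8*y*sin(2*y**2)/5) dy into ∫(-4*sin(2*u)/5) du: now ∫(-4*sin(2*u)/5) du.
Step 2. Evaluate the standard form: now 2*cos(2*u)/5.
Step 3. Substitute back u = y**2: now 2*cos(2*y**2)/5.
Answer: 2*cos(2*y**2)/5.


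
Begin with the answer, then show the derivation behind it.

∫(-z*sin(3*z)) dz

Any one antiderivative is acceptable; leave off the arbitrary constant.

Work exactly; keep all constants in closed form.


The answer is z*cos(3*z)/3 - sin(3*z)/9.
Step 1. Integrate ∫(-z*sin(3*z)) dz by parts with u = z, dv = (-sin(3*z)) dz, so v = cos(3*z)/3: now z*cos(3*z)/3 + ∫(-cos(3*z)/3) dz.
Step 2. Evaluate the standard form: now z*cos(3*z)/3 - sin(3*z)/9.
Answer: z*cos(3*z)/3 - sin(3*z)/9.


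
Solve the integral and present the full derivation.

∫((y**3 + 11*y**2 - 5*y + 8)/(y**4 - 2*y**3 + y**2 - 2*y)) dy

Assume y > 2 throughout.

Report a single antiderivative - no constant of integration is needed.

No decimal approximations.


Step 1. Decompose ∫((y**3 + 11*y**2 - 5*y + 8)/(y**4 - 2*y**3 + y**2 - 2*y)) dy by partial fractions, (y**3 + 11*y**2 - 5*y + 8)/(y**4 - 2*y**3 + y**2 - 2*y) = 3/(y**2 + 1) + 5/(y - 2) - 4/y: now ∫(-4/y) dy + ∫(5/(y - 2)) dy + ∫(3/(y**2 + 1)) dy.
Step 2. Evaluate the standard form [assuming y > 0]: now -4*log(y) + ∫(5/(y - 2)) dy + ∫(3/(y**2 + 1)) dy.
Step 3. Evaluate the standard form [assuming y > 2]: now -4*log(y) + 5*log(y - 2) + ∫(3/(y**2 + 1)) dy.
Step 4. Evaluate the standard form: now -4*log(y) + 5*log(y - 2) + 3*atan(y).
Answer: -4*log(y) + 5*log(y - 2) + 3*atan(y).


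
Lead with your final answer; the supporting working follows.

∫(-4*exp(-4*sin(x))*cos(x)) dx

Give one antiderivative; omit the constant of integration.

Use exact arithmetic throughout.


The answer is exp(-4*sin(x)).
Step 1. Substitute u = sin(x), turning ∫(-4*exp(-4*sin(x))*cos(x)) dx into ∫(-4*exp(-4*u)) du: now ∫(-4*exp(-4*u)) du.
Step 2. Evaluate the standard form: now exp(-4*u).
Step 3. Substitute back u = sin(x): now exp(-4*sin(x)).
Answer: exp(-4*sin(x)).


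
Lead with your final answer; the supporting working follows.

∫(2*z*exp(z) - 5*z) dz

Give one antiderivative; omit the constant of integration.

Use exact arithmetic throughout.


The answer is -5*z**2/2 + 2*z*exp(z) - 2*exp(z).
Step 1. Rewrite: now ∫(-5*z) dz + ∫(2*z*exp(z)) dz.
Step 2. Evaluate the standard form: now -5*z**2/2 + ∫(2*z*exp(z)) dz.
Step 3. Integrate ∫(2*z*exp(z)) dz by parts with u = z, dv = (2*exp(z)) dz, so v = 2*exp(z): now -5*z**2/2 + 2*z*exp(z) + ∫(-2*exp(z)) dz.
Step 4. Evaluate the standard form: now -5*z**2/2 + 2*z*exp(z) - 2*exp(z).
Answer: -5*z**2/2 + 2*z*exp(z) - 2*exp(z).


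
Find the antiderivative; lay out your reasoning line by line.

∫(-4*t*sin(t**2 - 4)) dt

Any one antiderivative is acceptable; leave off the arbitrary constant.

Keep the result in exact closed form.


Step 1. Substitute u = t**2 - 4, turning ∫(-4*t*sin(t**2 - 4)) dt into ∫(-2*sin(u)) du: now ∫(-2*sin(u)) du.
Step 2. Evaluate the standard form: now 2*cos(u).
Step 3. Substitute back u = t**2 - 4: now 2*cos(t**2 - 4).
Answer: 2*cos(t**2 - 4).


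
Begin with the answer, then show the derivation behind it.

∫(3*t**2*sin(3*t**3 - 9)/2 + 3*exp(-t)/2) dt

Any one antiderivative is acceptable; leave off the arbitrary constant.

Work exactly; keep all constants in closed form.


The answer is -cos(3*t**3 - 9)/6 - 3*exp(-t)/2.
Step 1. Rewrite: now ∫(3*t**2*sin(3*t**3 - 9)/2) dt + ∫(3*exp(-t)/2) dt.
Step 2. Substitute u = t**3 - 3, turning ∫(3*t**2*sin(3*t**3 - 9)/2) dt into ∫(sin(3*u)/2) du: now ∫(3*exp(-t)/2) dt + ∫(sin(3*u)/2) du.
Step 3. Evaluate the standard form: now -cos(3*u)/6 + ∫(3*exp(-t)/2) dt.
Step 4. Substitute back u = t**3 - 3: now -cos(3*t**3 - 9)/6 + ∫(3*exp(-t)/2) dt.
Step 5. Evaluate the standard form: now -cos(3*t**3 - 9)/6 - 3*exp(-t)/2.
Answer: -cos(3*t**3 - 9)/6 - 3*exp(-t)/2.


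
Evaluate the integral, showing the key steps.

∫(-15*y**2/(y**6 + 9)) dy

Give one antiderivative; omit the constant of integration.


Step 1. Substitute u = y**3, turning ∫(-15*y**2/(y**6 + 9)) dy into ∫(-5/(u**2 + 9)) du: now ∫(-5/(u**2 + 9)) du.
Step 2. Evaluate the standard form: now -5*atan(u/3)/3.
Step 3. Substitute back u = y**3: now -5*atan(y**3/3)/3.
Answer: -5*atan(y**3/3)/3.


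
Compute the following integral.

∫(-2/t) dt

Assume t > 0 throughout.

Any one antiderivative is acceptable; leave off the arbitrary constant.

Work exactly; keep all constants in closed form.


Answer: -2*log(t).


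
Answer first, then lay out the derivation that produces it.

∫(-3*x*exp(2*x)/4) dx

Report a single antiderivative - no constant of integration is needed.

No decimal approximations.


The answer is -3*x*exp(2*x)/8 + 3*exp(2*x)/16.
Step 1. Integrate ∫(-3*x*exp(2*x)/4) dx by parts with u = x, dv = (-3*exp(2*x)/4) dx, so v = -3*exp(2*x)/8: now -3*x*exp(2*x)/8 + ∫(3*exp(2*x)/8) dx.
Step 2. Evaluate the standard form: now -3*x*exp(2*x)/8 + 3*exp(2*x)/16.
Answer: -3*x*exp(2*x)/8 + 3*exp(2*x)/16.


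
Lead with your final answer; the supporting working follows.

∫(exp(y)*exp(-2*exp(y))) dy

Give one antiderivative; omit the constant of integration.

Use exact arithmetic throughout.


The answer is -exp(-2*exp(y))/2.
Step 1. Substitute u = exp(y), turning ∫(exp(y)*exp(-2*exp(y))) dy into ∫(exp(-2*u)) du: now ∫(exp(-2*u)) du.
Step 2. Evaluate the standard form: now -exp(-2*u)/2.
Step 3. Substitute back u = exp(y): now -exp(-2*exp(y))/2.
Answer: -exp(-2*exp(y))/2.


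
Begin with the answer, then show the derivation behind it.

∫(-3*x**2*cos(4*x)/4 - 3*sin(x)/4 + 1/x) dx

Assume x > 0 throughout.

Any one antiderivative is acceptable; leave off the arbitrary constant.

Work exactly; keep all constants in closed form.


The answer is -3*x**2*sin(4*x)/16 - 3*x*cos(4*x)/32 + log(x) + 3*sin(4*x)/128 + 3*cos(x)/4.
Step 1. Rewrite: now ∫(1/x) dx + ∫(-3*x**2*cos(4*x)/4) dx + ∫(-3*sin(x)/4) dx.
Step 2. Evaluate the standard form [assuming x > 0]: now log(x) + ∫(-3*x**2*cos(4*x)/4) dx + ∫(-3*sin(x)/4) dx.
Step 3. Evaluate the standard form: now log(x) + 3*cos(x)/4 + ∫(-3*x**2*cos(4*x)/4) dx.
Step 4. Integrate ∫(-3*x**2*cos(4*x)/4) dx by parts with u = x**2, dv = (-3*cos(4*x)/4) dx, so v = -3*sin(4*x)/16: now -3*x**2*sin(4*x)/16 + log(x) + 3*cos(x)/4 + ∫(3*x*sin(4*x)/8) dx.
Step 5. Integrate ∫(3*x*sin(4*x)/8) dx by parts with u = x, dv = (3*sin(4*x)/8) dx, so v = -3*cos(4*x)/32: now -3*x**2*sin(4*x)/16 - 3*x*cos(4*x)/32 + log(x) + 3*cos(x)/4 + ∫(3*cos(4*x)/32) dx.
Step 6. Evaluate the standard form: now -3*x**2*sin(4*x)/16 - 3*x*cos(4*x)/32 + log(x) + 3*sin(4*x)/128 + 3*cos(x)/4.
Answer: -3*x**2*sin(4*x)/16 - 3*x*cos(4*x)/32 + log(x) + 3*sin(4*x)/128 + 3*cos(x)/4.


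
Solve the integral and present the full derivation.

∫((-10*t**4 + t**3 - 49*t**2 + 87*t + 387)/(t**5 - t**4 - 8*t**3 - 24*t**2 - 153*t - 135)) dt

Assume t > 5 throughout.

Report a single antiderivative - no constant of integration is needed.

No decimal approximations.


Step 1. Decompose ∫((-10*t**4 + t**3 - 49*t**2 + 87*t + 387)/(t**5 - t**4 - 8*t**3 - 24*t**2 - 153*t - 135)) dt by partial fractions, (-10*t**4 + t**3 - 49*t**2 + 87*t + 387)/(t**5 - t**4 - 8*t**3 - 24*t**2 - 153*t - 135) = -3/(t**2 + 9) - 4/(t + 3) - 2/(t + 1) - 4/(t - 5): now ∫(-4/(t - 5)) dt + ∫(-2/(t + 1)) dt + ∫(-4/(t + 3)) dt + ∫(-3/(t**2 + 9)) dt.
Step 2. Evaluate the standard form [assuming t > 5]: now -4*log(t - 5) + ∫(-2/(t + 1)) dt + ∫(-4/(t + 3)) dt + ∫(-3/(t**2 + 9)) dt.
Step 3. Evaluate the standard form [assuming t > -3]: now -4*log(t - 5) - 4*log(t + 3) + ∫(-2/(t + 1)) dt + ∫(-3/(t**2 + 9)) dt.
Step 4. Evaluate the standard form [assuming t > -1]: now -4*log(t - 5) - 2*log(t + 1) - 4*log(t + 3) + ∫(-3/(t**2 + 9)) dt.
Step 5. Evaluate the standard form: now -4*log(t - 5) - 2*log(t + 1) - 4*log(t + 3) - atan(t/3).
Answer: -4*log(t - 5) - 2*log(t + 1) - 4*log(t + 3) - atan(t/3).


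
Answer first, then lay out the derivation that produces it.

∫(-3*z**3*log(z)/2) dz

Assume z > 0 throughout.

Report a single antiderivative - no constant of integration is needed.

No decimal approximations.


The answer is -3*z**4*log(z)/8 + 3*z**4/32.
Step 1. Integrate ∫(-3*z**3*log(z)/2) dz by parts with u = log(z), dv = (-3*z**3/2) dz, so v = -3*z**4/8 [assuming z > 0]: now -3*z**4*log(z)/8 + ∫(3*z**3/8) dz.
Step 2. Evaluate the standard form: now -3*z**4*log(z)/8 + 3*z**4/32.
Answer: -3*z**4*log(z)/8 + 3*z**4/32.


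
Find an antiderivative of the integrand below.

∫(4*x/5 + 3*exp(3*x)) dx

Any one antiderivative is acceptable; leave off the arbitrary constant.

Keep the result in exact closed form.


Answer: 2*x**2/5 + exp(3*x).


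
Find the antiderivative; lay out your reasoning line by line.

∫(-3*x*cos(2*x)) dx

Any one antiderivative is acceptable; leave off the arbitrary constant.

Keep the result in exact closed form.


Step 1. Integrate ∫(-3*x*cos(2*x)) dx by parts with u = x, dv = (-3*cos(2*x)) dx, so v = -3*sin(2*x)/2: now -3*x*sin(2*x)/2 + ∫(3*sin(2*x)/2) dx.
Step 2. Evaluate the standard form: now -3*x*sin(2*x)/2 - 3*cos(2*x)/4.
Answer: -3*x*sin(2*x)/2 - 3*cos(2*x)/4.


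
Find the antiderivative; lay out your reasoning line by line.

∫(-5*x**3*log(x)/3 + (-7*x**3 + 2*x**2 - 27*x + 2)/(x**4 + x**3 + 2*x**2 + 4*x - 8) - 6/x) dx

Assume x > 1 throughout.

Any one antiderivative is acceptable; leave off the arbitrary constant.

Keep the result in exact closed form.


Step 1. Rewrite: now ∫(-6/x) dx + ∫(-5*x**3*log(x)/3) dx + ∫((-7*x**3 + 2*x**2 - 27*x + 2)/(x**4 + x**3 + 2*x**2 + 4*x - 8)) dx.
Step 2. Integrate ∫(-5*x**3*log(x)/3) dx by parts with u = log(x), dv = (-5*x**3/3) dx, so v = -5*x**4/12 [assuming x > 0]: now -5*x**4*log(x)/12 + ∫(-6/x) dx + ∫(5*x**3/12) dx + ∫((-7*x**3 + 2*x**2 - 27*x + 2)/(x**4 + x**3 + 2*x**2 + 4*x - 8)) dx.
Step 3. Evaluate the standard form: now -5*x**4*log(x)/12 + 5*x**4/48 + ∫(-6/x) dx + ∫((-7*x**3 + 2*x**2 - 27*x + 2)/(x**4 + x**3 + 2*x**2 + 4*x - 8)) dx.
Step 4. Evaluate the standard form [assuming x > 0]: now -5*x**4*log(x)/12 + 5*x**4/48 - 6*log(x) + ∫((-7*x**3 + 2*x**2 - 27*x + 2)/(x**4 + x**3 + 2*x**2 + 4*x - 8)) dx.
Step 5. Decompose ∫((-7*x**3 + 2*x**2 - 27*x + 2)/(x**4 + x**3 + 2*x**2 + 4*x - 8)) dx by partial fractions, (-7*x**3 + 2*x**2 - 27*x + 2)/(x**4 + x**3 + 2*x**2 + 4*x - 8) = 1/(x**2 + 4) - 5/(x + 2) - 2/(x - 1): now -5*x**4*log(x)/12 + 5*x**4/48 - 6*log(x) + ∫(-2/(x - 1)) dx + ∫(-5/(x + 2)) dx + ∫(1/(x**2 + 4)) dx.
Step 6. Evaluate the standard form [assuming x > -2]: now -5*x**4*log(x)/12 + 5*x**4/48 - 6*log(x) - 5*log(x + 2) + ∫(-2/(x - 1)) dx + ∫(1/(x**2 + 4)) dx.
Step 7. Evaluate the standard form [assuming x > 1]: now -5*x**4*log(x)/12 + 5*x**4/48 - 6*log(x) - 2*log(x - 1) - 5*log(x + 2) + ∫(1/(x**2 + 4)) dx.
Step 8. Evaluate the standard form: now -5*x**4*log(x)/12 + 5*x**4/48 - 6*log(x) - 2*log(x - 1) - 5*log(x + 2) + atan(x/2)/2.
Answer: -5*x**4*log(x)/12 + 5*x**4/48 - 6*log(x) - 2*log(x - 1) - 5*log(x + 2) + atan(x/2)/2.


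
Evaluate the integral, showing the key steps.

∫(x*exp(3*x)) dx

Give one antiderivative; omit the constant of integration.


Step 1. Integrate ∫(x*exp(3*x)) dx by parts with u = x, dv = (exp(3*x)) dx, so v = exp(3*x)/3: now x*exp(3*x)/3 + ∫(-exp(3*x)/3) dx.
Step 2. Evaluate the standard form: now x*exp(3*x)/3 - exp(3*x)/9.
Answer: x*exp(3*x)/3 - exp(3*x)/9.


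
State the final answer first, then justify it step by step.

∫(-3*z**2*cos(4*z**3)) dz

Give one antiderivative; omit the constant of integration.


The answer is -sin(4*z**3)/4.
Step 1. Substitute u = z**3, turning ∫(-3*z**2*cos(4*z**3)) dz into ∫(-cos(4*u)) du: now ∫(-cos(4*u)) du.
Step 2. Evaluate the standard form: now -sin(4*u)/4.
Step 3. Substitute back u = z**3: now -sin(4*z**3)/4.
Answer: -sin(4*z**3)/4.


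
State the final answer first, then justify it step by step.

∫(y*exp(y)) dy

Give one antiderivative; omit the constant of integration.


The answer is y*exp(y) - exp(y).
Step 1. Integrate ∫(y*exp(y)) dy by parts with u = y, dv = (exp(y)) dy, so v = exp(y): now y*exp(y) + ∫(-exp(y)) dy.
Step 2. Evaluate the standard form: now y*exp(y) - exp(y).
Answer: y*exp(y) - exp(y).


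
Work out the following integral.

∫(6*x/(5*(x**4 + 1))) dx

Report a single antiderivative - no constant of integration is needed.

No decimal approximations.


Answer: 3*atan(x**2)/5.


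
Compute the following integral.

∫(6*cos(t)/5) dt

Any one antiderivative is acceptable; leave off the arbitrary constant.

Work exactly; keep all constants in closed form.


Answer: 6*sin(t)/5.


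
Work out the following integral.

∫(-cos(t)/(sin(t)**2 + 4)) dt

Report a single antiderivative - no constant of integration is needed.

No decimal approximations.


Answer: -atan(sin(t)/2)/2.


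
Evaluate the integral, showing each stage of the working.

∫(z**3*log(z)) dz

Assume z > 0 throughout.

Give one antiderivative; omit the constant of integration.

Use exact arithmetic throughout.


Step 1. Integrate ∫(z**3*log(z)) dz by parts with u = log(z), dv = (z**3) dz, so v = z**4/4 [assuming z > 0]: now z**4*log(z)/4 + ∫(-z**3/4) dz.
Step 2. Evaluate the standard form: now z**4*log(z)/4 - z**4/16.
Answer: z**4*log(z)/4 - z**4/16.


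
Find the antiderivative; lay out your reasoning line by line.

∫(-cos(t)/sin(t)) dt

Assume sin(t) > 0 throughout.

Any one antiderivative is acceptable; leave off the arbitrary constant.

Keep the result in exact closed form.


Step 1. Substitute u = sin(t), turning ∫(-cos(t)/sin(t)) dt into ∫(-1/u) du: now ∫(-1/u) du.
Step 2. Evaluate the standard form [assuming u > 0]: now -log(u).
Step 3. Substitute back u = sin(t): now -log(sin(t)).
Answer: -log(sin(t)).


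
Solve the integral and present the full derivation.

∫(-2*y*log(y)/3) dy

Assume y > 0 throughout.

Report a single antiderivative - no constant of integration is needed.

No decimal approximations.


Step 1. Integrate ∫(-2*y*log(y)/3) dy by parts with u = log(y), dv = (-2*y/3) dy, so v = -y**2/3 [assuming y > 0]: now -y**2*log(y)/3 + ∫(y/3) dy.
Step 2. Evaluate the standard form: now -y**2*log(y)/3 + y**2/6.
Answer: -y**2*log(y)/3 + y**2/6.


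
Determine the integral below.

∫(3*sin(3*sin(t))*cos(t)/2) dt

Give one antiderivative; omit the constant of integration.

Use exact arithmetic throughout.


Answer: -cos(3*sin(t))/2.


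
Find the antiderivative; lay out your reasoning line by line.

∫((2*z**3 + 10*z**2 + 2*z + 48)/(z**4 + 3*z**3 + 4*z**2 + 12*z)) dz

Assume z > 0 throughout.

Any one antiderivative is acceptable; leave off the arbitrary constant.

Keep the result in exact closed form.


Step 1. Decompose ∫((2*z**3 + 10*z**2 + 2*z + 48)/(z**4 + 3*z**3 + 4*z**2 + 12*z)) dz by partial fractions, (2*z**3 + 10*z**2 + 2*z + 48)/(z**4 + 3*z**3 + 4*z**2 + 12*z) = -2/(z**2 + 4) - 2/(z + 3) + 4/z: now ∫(4/z) dz + ∫(-2/(z + 3)) dz + ∫(-2/(z**2 + 4)) dz.
Step 2. Evaluate the standard form [assuming z > 0]: now 4*log(z) + ∫(-2/(z + 3)) dz + ∫(-2/(z**2 + 4)) dz.
Step 3. Evaluate the standard form [assuming z > -3]: now 4*log(z) - 2*log(z + 3) + ∫(-2/(z**2 + 4)) dz.
Step 4. Evaluate the standard form: now 4*log(z) - 2*log(z + 3) - atan(z/2).
Answer: 4*log(z) - 2*log(z + 3) - atan(z/2).


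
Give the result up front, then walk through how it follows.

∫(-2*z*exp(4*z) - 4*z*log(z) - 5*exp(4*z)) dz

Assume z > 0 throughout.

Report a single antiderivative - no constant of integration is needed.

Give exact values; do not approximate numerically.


The answer is -2*z**2*log(z) + z**2 - z*exp(4*z)/2 - 9*exp(4*z)/8.
Step 1. Rewrite: now ∫(-2*z*exp(4*z)) dz + ∫(-4*z*log(z)) dz + ∫(-5*exp(4*z)) dz.
Step 2. Evaluate the standard form: now -5*exp(4*z)/4 + ∫(-2*z*exp(4*z)) dz + ∫(-4*z*log(z)) dz.
Step 3. Integrate ∫(-4*z*log(z)) dz by parts with u = log(z), dv = (-4*z) dz, so v = -2*z**2 [assuming z > 0]: now -2*z**2*log(z) - 5*exp(4*z)/4 + ∫(2*z) dz + ∫(-2*z*exp(4*z)) dz.
Step 4. Evaluate the standard form: now -2*z**2*log(z) + z**2 - 5*exp(4*z)/4 + ∫(-2*z*exp(4*z)) dz.
Step 5. Integrate ∫(-2*z*exp(4*z)) dz by parts with u = z, dv = (-2*exp(4*z)) dz, so v = -exp(4*z)/2: now -2*z**2*log(z) + z**2 - z*exp(4*z)/2 - 5*exp(4*z)/4 + ∫(exp(4*z)/2) dz.
Step 6. Evaluate the standard form: now -2*z**2*log(z) + z**2 - z*exp(4*z)/2 - 9*exp(4*z)/8.
Answer: -2*z**2*log(z) + z**2 - z*exp(4*z)/2 - 9*exp(4*z)/8.


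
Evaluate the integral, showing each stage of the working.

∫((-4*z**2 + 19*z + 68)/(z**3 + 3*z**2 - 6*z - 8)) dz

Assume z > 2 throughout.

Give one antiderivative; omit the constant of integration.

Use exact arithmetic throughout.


Step 1. Decompose ∫((-4*z**2 + 19*z + 68)/(z**3 + 3*z**2 - 6*z - 8)) dz by partial fractions, (-4*z**2 + 19*z + 68)/(z**3 + 3*z**2 - 6*z - 8) = -4/(z + 4) - 5/(z + 1) + 5/(z - 2): now ∫(5/(z - 2)) dz + ∫(-5/(z + 1)) dz + ∫(-4/(z + 4)) dz.
Step 2. Evaluate the standard form [assuming z > -1]: now -5*log(z + 1) + ∫(5/(z - 2)) dz + ∫(-4/(z + 4)) dz.
Step 3. Evaluate the standard form [assuming z > -4]: now -5*log(z + 1) - 4*log(z + 4) + ∫(5/(z - 2)) dz.
Step 4. Evaluate the standard form [assuming z > 2]: now 5*log(z - 2) - 5*log(z + 1) - 4*log(z + 4).
Answer: 5*log(z - 2) - 5*log(z + 1) - 4*log(z + 4).


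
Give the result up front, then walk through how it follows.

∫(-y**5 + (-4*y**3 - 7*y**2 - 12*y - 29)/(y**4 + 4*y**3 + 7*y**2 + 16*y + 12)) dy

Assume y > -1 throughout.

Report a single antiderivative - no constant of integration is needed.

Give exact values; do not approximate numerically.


The answer is -y**6/6 - 2*log(y + 1) - 2*log(y + 3) + atan(y/2)/2.
Step 1. Rewrite: now ∫(-y**5) dy + ∫((-4*y**3 - 7*y**2 - 12*y - 29)/(y**4 + 4*y**3 + 7*y**2 + 16*y + 12)) dy.
Step 2. Evaluate the standard form: now -y**6/6 + ∫((-4*y**3 - 7*y**2 - 12*y - 29)/(y**4 + 4*y**3 + 7*y**2 + 16*y + 12)) dy.
Step 3. Decompose ∫((-4*y**3 - 7*y**2 - 12*y - 29)/(y**4 + 4*y**3 + 7*y**2 + 16*y + 12)) dy by partial fractions, (-4*y**3 - 7*y**2 - 12*y - 29)/(y**4 + 4*y**3 + 7*y**2 + 16*y + 12) = 1/(y**2 + 4) - 2/(y + 3) - 2/(y + 1): now -y**6/6 + ∫(-2/(y + 1)) dy + ∫(-2/(y + 3)) dy + ∫(1/(y**2 + 4)) dy.
Step 4. Evaluate the standard form [assuming y > -1]: now -y**6/6 - 2*log(y + 1) + ∫(-2/(y + 3)) dy + ∫(1/(y**2 + 4)) dy.
Step 5. Evaluate the standard form [assuming y > -3]: now -y**6/6 - 2*log(y + 1) - 2*log(y + 3) + ∫(1/(y**2 + 4)) dy.
Step 6. Evaluate the standard form: now -y**6/6 - 2*log(y + 1) - 2*log(y + 3) + atan(y/2)/2.
Answer: -y**6/6 - 2*log(y + 1) - 2*log(y + 3) + atan(y/2)/2.


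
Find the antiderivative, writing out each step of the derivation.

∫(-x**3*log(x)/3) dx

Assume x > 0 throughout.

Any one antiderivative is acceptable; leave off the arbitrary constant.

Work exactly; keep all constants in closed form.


Step 1. Integrate ∫(-x**3*log(x)/3) dx by parts with u = log(x), dv = (-x**3/3) dx, so v = -x**4/12 [assuming x > 0]: now -x**4*log(x)/12 + ∫(x**3/12) dx.
Step 2. Evaluate the standard form: now -x**4*log(x)/12 + x**4/48.
Answer: -x**4*log(x)/12 + x**4/48.


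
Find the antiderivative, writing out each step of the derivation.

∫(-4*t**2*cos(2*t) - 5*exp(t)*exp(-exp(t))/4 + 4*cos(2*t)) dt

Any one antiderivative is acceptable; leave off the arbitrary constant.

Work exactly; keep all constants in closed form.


Step 1. Rewrite: now ∫(-4*t**2*cos(2*t)) dt + ∫(-5*exp(t)*exp(-exp(t))/4) dt + ∫(4*cos(2*t)) dt.
Step 2. Evaluate the standard form: now 2*sin(2*t) + ∫(-4*t**2*cos(2*t)) dt + ∫(-5*exp(t)*exp(-exp(t))/4) dt.
Step 3. Substitute u = exp(t), turning ∫(-5*exp(t)*exp(-exp(t))/4) dt into ∫(-5*exp(-u)/4) du: now 2*sin(2*t) + ∫(-4*t**2*cos(2*t)) dt + ∫(-5*exp(-u)/4) du.
Step 4. Evaluate the standard form: now 2*sin(2*t) + ∫(-4*t**2*cos(2*t)) dt + 5*exp(-u)/4.
Step 5. Substitute back u = exp(t): now 2*sin(2*t) + ∫(-4*t**2*cos(2*t)) dt + 5*exp(-exp(t))/4.
Step 6. Integrate ∫(-4*t**2*cos(2*t)) dt by parts with u = t**2, dv = (-4*cos(2*t)) dt, so v = -2*sin(2*t): now -2*t**2*sin(2*t) + 2*sin(2*t) + ∫(4*t*sin(2*t)) dt + 5*exp(-exp(t))/4.
Step 7. Integrate ∫(4*t*sin(2*t)) dt by parts with u = t, dv = (4*sin(2*t)) dt, so v = -2*cos(2*t): now -2*t**2*sin(2*t) - 2*t*cos(2*t) + 2*sin(2*t) + ∫(2*cos(2*t)) dt + 5*exp(-exp(t))/4.
Step 8. Evaluate the standard form: now -2*t**2*sin(2*t) - 2*t*cos(2*t) + 3*sin(2*t) + 5*exp(-exp(t))/4.
Answer: -2*t**2*sin(2*t) - 2*t*cos(2*t) + 3*sin(2*t) + 5*exp(-exp(t))/4.
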